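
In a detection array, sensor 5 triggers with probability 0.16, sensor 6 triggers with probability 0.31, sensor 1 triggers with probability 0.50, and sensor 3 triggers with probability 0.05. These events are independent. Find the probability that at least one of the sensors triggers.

P(none) = (1 − 0.16) × (1 − 0.31) × (1 − 0.50) × (1 − 0.05) = 0.84 × 0.69 × 0.50 × 0.95 = 0.27531
P(at least one) = 1 − 0.27531 = 0.72469

0.72469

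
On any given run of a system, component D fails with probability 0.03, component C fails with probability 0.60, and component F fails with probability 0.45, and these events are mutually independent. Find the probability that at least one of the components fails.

P(none) = (1 − 0.03) × (1 − 0.60) × (1 − 0.45) = 0.97 × 0.40 × 0.55 = 0.2134
P(at least one) = 1 − 0.2134 = 0.7866

0.7866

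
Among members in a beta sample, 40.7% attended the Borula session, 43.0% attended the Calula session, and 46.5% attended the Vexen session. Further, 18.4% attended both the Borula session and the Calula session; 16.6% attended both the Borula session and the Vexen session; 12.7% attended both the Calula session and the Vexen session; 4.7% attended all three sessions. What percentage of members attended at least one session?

87.2%

Inclusion–exclusion gives
P(at least one) = 40.7 + 43.0 + 46.5 − 18.4 − 16.6 − 12.7 + 4.7 = 87.2%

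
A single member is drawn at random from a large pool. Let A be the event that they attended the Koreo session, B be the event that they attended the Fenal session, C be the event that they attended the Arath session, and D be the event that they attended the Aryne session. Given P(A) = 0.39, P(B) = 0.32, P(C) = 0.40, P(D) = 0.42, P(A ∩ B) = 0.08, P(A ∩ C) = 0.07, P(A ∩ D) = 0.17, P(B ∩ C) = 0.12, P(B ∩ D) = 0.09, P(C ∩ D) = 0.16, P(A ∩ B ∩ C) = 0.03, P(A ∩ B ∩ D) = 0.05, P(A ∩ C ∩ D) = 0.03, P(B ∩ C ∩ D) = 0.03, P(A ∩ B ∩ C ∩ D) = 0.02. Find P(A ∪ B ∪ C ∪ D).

0.96

By inclusion–exclusion:
P(A ∪ B ∪ C ∪ D) = 0.39 + 0.32 + 0.40 + 0.42 − 0.08 − 0.07 − 0.17 − 0.12 − 0.09 − 0.16 + 0.03 + 0.05 + 0.03 + 0.03 − 0.02 = 0.96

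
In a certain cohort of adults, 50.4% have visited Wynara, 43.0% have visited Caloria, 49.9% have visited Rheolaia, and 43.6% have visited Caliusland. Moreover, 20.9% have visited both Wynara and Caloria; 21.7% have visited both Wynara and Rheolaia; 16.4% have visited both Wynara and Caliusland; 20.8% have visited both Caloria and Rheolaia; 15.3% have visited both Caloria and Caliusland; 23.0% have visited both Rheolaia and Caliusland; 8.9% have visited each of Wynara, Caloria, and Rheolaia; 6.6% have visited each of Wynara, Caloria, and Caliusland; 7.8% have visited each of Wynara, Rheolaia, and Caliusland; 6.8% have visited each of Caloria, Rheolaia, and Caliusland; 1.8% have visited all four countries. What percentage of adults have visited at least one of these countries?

97.1%

By inclusion–exclusion:
P(union) = 50.4 + 43.0 + 49.9 + 43.6 − 20.9 − 21.7 − 16.4 − 20.8 − 15.3 − 23.0 + 8.9 + 6.6 + 7.8 + 6.8 − 1.8 = 97.1%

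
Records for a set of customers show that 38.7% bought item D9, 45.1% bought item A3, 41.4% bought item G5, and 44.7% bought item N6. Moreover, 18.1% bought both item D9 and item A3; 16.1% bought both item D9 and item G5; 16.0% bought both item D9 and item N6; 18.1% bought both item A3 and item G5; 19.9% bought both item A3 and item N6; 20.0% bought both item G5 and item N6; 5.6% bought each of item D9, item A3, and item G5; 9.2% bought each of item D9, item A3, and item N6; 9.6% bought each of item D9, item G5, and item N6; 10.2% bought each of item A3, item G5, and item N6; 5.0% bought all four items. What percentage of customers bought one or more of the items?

By inclusion–exclusion:
P(at least one) = 38.7 + 45.1 + 41.4 + 44.7 − 18.1 − 16.1 − 16.0 − 18.1 − 19.9 − 20.0 + 5.6 + 9.2 + 9.6 + 10.2 − 5.0 = 91.3%

91.3%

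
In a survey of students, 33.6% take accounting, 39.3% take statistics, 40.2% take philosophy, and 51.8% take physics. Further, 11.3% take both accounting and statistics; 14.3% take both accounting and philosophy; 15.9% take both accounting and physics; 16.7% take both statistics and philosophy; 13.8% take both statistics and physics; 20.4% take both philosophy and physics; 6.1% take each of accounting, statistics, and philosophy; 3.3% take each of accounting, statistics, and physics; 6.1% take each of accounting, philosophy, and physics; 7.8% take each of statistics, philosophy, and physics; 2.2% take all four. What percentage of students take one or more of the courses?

Apply inclusion-exclusion:
P(at least one) = 33.6 + 39.3 + 40.2 + 51.8 − 11.3 − 14.3 − 15.9 − 16.7 − 13.8 − 20.4 + 6.1 + 3.3 + 6.1 + 7.8 − 2.2 = 93.6%

93.6%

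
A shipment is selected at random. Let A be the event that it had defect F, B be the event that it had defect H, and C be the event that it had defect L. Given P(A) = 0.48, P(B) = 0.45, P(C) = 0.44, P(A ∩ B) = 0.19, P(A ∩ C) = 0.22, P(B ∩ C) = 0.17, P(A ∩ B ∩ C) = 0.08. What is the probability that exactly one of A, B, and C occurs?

Using the inclusion–exclusion count for exactly one event:
P(exactly one) = 0.48 + 0.45 + 0.44 − 2·0.19 − 2·0.22 − 2·0.17 + 3·0.08 = 0.45

0.45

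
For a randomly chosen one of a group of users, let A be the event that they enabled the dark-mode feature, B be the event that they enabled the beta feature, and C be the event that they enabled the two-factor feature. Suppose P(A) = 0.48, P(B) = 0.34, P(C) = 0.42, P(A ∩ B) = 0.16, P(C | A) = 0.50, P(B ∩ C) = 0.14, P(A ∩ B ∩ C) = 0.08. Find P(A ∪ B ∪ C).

0.78

P(A ∩ C) = P(A)·P(C|A) = 0.48 × 0.50 = 0.24
By inclusion–exclusion:
P(A ∪ B ∪ C) = 0.48 + 0.34 + 0.42 − 0.16 − 0.24 − 0.14 + 0.08 = 0.78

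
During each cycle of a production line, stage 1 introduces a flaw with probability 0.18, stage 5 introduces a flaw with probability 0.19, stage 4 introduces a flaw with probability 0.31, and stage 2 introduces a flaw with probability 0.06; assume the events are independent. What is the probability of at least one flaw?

0.56919988

P(none) = (1 − 0.18) × (1 − 0.19) × (1 − 0.31) × (1 − 0.06) = 0.82 × 0.81 × 0.69 × 0.94 = 0.43080012
P(at least one) = 1 − 0.43080012 = 0.56919988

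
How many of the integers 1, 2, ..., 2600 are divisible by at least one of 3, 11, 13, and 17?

1232

By inclusion–exclusion:
866 + 236 + 200 + 152 − 78 − 66 − 50 − 18 − 13 − 11 + 6 + 4 + 3 + 1 − 0 = 1232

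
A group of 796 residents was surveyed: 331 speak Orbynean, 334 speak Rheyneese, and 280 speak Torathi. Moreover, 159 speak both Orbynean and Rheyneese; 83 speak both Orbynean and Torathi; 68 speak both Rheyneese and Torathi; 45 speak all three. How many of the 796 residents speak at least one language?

|union| = 331 + 334 + 280 − 159 − 83 − 68 + 45 = 680

680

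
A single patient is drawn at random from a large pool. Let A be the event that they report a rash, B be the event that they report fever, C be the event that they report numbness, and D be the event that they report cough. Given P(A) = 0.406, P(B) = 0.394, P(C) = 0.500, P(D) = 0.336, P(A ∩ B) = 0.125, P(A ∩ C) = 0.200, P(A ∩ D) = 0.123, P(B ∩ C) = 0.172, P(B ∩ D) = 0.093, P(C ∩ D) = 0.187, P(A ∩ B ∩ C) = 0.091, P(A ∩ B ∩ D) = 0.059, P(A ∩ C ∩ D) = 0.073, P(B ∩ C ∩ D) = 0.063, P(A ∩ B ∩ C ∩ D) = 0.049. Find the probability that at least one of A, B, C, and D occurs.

By inclusion–exclusion:
P(A ∪ B ∪ C ∪ D) = 0.406 + 0.394 + 0.500 + 0.336 − 0.125 − 0.200 − 0.123 − 0.172 − 0.093 − 0.187 + 0.091 + 0.059 + 0.073 + 0.063 − 0.049 = 0.973

0.973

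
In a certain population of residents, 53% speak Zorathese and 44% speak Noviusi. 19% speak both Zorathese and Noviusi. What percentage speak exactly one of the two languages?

59%

By inclusion–exclusion (exactly-one form):
P(exactly one) = 53 + 44 − 2·19 = 59%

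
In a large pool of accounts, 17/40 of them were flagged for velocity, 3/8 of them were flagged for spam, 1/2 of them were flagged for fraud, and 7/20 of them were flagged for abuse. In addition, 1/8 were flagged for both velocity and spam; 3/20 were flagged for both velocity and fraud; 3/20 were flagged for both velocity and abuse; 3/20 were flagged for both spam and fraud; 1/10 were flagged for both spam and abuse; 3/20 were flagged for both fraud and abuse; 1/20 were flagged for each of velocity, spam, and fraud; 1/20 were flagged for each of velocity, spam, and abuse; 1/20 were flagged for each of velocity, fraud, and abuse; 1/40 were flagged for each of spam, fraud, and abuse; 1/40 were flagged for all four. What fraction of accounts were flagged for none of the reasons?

1/40

By inclusion-exclusion,
P(≥1) = 17/40 + 3/8 + 1/2 + 7/20 − 1/8 − 3/20 − 3/20 − 3/20 − 1/10 − 3/20 + 1/20 + 1/20 + 1/20 + 1/40 − 1/40 = 39/40
P(none) = 1 − 39/40 = 1/40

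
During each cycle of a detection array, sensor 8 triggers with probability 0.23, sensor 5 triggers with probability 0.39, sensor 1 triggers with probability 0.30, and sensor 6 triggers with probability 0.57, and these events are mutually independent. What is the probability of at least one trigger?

Since the events are independent, P(none) is the product of the individual non-occurrence probabilities.
P(none) = (1 − 0.23) × (1 − 0.39) × (1 − 0.30) × (1 − 0.57) = 0.77 × 0.61 × 0.70 × 0.43 = 0.1413797
P(at least one) = 1 − 0.1413797 = 0.8586203

0.8586203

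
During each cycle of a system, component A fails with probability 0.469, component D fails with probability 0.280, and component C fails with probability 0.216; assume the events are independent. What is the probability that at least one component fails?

0.70026112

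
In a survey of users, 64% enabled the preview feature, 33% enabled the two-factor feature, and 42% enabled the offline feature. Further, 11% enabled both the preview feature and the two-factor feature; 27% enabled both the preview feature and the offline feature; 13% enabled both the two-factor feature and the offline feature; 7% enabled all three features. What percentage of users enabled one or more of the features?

95%

P(at least one) = 64 + 33 + 42 − 11 − 27 − 13 + 7 = 95%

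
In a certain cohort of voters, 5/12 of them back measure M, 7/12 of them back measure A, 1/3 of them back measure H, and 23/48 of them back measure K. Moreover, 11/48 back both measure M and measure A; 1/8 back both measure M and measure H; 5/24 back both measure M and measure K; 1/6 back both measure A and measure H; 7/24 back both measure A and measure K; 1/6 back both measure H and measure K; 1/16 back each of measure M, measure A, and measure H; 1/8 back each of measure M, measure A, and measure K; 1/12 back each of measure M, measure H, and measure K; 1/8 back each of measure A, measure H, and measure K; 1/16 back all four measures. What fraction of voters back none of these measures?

1/24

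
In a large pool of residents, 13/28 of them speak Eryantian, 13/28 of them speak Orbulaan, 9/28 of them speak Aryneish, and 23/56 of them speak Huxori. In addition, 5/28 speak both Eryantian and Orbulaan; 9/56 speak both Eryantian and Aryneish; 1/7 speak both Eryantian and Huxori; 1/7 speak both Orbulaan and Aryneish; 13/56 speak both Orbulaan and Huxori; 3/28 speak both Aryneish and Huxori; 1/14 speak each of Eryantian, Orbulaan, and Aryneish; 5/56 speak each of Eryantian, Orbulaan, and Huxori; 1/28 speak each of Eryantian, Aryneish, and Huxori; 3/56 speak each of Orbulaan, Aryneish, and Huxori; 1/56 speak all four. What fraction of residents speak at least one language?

Inclusion–exclusion gives
P(≥1) = 13/28 + 13/28 + 9/28 + 23/56 − 5/28 − 9/56 − 1/7 − 1/7 − 13/56 − 3/28 + 1/14 + 5/56 + 1/28 + 3/56 − 1/56 = 13/14

13/14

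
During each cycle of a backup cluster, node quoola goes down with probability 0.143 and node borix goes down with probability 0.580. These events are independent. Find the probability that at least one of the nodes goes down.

Independence gives P(none) = ∏(1 − pᵢ).
P(none) = (1 − 0.143) × (1 − 0.580) = 0.857 × 0.420 = 0.35994
P(at least one) = 1 − 0.35994 = 0.64006

0.64006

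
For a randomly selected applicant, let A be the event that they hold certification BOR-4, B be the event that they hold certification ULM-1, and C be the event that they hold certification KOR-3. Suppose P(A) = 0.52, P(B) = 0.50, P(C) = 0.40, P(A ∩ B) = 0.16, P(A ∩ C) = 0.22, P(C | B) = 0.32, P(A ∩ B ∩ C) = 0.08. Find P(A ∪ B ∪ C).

0.96

P(B ∩ C) = P(B)·P(C|B) = 0.50 × 0.32 = 0.16
Using inclusion–exclusion:
P(A ∪ B ∪ C) = 0.52 + 0.50 + 0.40 − 0.16 − 0.22 − 0.16 + 0.08 = 0.96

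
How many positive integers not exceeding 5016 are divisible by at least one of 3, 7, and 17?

2319

Using inclusion–exclusion:
1672 + 716 + 295 − 238 − 98 − 42 + 14 = 2319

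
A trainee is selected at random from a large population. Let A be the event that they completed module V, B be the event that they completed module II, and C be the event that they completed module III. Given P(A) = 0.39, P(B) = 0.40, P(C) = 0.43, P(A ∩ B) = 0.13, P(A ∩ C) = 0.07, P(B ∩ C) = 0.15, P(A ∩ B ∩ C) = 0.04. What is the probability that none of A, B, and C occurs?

0.09

P(A ∪ B ∪ C) = 0.39 + 0.40 + 0.43 − 0.13 − 0.07 − 0.15 + 0.04 = 0.91
P(none) = 1 − 0.91 = 0.09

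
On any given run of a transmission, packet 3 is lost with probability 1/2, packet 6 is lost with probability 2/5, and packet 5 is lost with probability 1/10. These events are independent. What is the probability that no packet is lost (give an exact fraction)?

Since the events are independent, P(none) is the product of the individual non-occurrence probabilities.
P(none) = (1 − 1/2) × (1 − 2/5) × (1 − 1/10) = 1/2 × 3/5 × 9/10 = 27/100

27/100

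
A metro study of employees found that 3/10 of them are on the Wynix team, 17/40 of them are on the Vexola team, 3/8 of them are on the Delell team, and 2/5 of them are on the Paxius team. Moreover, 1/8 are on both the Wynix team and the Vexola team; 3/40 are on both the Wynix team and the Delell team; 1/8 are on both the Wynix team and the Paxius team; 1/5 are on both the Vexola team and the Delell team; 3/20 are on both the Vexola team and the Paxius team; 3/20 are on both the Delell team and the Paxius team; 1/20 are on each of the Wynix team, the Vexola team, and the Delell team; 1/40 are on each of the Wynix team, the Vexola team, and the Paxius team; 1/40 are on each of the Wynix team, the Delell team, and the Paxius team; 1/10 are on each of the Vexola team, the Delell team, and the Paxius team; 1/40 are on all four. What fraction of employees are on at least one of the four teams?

P(union) = 3/10 + 17/40 + 3/8 + 2/5 − 1/8 − 3/40 − 1/8 − 1/5 − 3/20 − 3/20 + 1/20 + 1/40 + 1/40 + 1/10 − 1/40 = 17/20

17/20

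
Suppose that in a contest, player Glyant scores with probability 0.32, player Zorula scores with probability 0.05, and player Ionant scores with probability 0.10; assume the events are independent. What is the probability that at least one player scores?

0.4186

P(none) = (1 − 0.32) × (1 − 0.05) × (1 − 0.10) = 0.68 × 0.95 × 0.90 = 0.5814
P(at least one) = 1 − 0.5814 = 0.4186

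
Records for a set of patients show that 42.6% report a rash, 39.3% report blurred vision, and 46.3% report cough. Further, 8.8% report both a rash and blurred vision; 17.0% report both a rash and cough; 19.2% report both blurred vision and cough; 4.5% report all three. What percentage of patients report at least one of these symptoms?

87.7%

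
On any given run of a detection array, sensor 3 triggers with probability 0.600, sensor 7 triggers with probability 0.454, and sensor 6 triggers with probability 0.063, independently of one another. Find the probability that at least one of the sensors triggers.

0.7953592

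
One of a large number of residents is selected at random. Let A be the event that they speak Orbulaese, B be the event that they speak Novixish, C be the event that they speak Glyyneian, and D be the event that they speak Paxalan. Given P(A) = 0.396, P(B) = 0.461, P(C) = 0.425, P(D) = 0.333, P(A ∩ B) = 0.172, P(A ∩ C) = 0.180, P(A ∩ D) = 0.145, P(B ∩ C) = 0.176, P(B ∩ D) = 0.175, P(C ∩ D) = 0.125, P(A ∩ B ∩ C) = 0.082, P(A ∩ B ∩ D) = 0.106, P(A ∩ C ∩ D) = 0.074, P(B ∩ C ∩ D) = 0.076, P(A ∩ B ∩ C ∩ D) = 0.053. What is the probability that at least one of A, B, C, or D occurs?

0.927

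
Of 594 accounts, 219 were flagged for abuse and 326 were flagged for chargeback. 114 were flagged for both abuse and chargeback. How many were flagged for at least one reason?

431

|union| = 219 + 326 − 114 = 431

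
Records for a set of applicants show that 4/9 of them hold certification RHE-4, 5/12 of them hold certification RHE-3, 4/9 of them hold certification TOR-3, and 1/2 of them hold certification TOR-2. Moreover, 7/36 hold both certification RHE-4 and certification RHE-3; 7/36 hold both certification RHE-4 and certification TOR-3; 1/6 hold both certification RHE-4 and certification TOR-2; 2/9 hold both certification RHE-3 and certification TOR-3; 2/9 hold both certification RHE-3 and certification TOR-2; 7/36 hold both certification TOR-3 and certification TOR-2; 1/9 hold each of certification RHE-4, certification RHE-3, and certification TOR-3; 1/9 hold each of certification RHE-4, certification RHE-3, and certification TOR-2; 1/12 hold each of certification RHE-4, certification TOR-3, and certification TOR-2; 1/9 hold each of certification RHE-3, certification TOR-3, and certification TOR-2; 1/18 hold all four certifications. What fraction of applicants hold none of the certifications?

Inclusion–exclusion gives
P(at least one) = 4/9 + 5/12 + 4/9 + 1/2 − 7/36 − 7/36 − 1/6 − 2/9 − 2/9 − 7/36 + 1/9 + 1/9 + 1/12 + 1/9 − 1/18 = 35/36
P(none) = 1 − 35/36 = 1/36

1/36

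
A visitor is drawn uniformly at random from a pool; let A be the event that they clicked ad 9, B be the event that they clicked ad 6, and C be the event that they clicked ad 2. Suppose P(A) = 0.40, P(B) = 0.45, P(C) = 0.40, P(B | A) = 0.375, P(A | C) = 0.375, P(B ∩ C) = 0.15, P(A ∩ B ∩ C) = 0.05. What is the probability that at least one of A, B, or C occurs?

0.85

P(A ∩ B) = P(A)·P(B|A) = 0.40 × 0.375 = 0.15
P(A ∩ C) = P(C)·P(A|C) = 0.40 × 0.375 = 0.15
P(A ∪ B ∪ C) = 0.40 + 0.45 + 0.40 − 0.15 − 0.15 − 0.15 + 0.05 = 0.85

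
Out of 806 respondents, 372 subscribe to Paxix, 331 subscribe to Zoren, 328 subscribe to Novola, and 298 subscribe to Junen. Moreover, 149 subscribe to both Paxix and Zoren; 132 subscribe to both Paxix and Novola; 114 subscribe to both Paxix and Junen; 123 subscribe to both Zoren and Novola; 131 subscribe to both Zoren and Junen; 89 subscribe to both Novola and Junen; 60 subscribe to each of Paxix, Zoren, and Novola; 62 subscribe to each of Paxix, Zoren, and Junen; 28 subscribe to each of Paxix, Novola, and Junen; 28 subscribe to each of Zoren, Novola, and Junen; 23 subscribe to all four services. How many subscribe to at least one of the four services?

By inclusion–exclusion:
|at least one| = 372 + 331 + 328 + 298 − 149 − 132 − 114 − 123 − 131 − 89 + 60 + 62 + 28 + 28 − 23 = 746

746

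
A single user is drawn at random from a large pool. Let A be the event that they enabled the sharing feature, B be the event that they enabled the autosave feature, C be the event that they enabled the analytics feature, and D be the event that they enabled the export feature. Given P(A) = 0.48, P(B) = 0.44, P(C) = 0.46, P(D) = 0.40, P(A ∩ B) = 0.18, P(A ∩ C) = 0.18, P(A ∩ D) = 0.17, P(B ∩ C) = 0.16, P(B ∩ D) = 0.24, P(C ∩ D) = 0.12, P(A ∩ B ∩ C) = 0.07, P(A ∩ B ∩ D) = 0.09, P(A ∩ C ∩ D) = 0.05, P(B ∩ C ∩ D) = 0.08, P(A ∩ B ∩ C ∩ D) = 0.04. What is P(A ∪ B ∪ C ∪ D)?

0.98

P(A ∪ B ∪ C ∪ D) = 0.48 + 0.44 + 0.46 + 0.40 − 0.18 − 0.18 − 0.17 − 0.16 − 0.24 − 0.12 + 0.07 + 0.09 + 0.05 + 0.08 − 0.04 = 0.98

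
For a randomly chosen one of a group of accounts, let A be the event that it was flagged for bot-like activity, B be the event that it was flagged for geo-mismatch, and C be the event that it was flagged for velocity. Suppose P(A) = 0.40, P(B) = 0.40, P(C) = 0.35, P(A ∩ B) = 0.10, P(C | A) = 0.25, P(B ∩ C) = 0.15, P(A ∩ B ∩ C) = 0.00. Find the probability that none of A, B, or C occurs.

0.20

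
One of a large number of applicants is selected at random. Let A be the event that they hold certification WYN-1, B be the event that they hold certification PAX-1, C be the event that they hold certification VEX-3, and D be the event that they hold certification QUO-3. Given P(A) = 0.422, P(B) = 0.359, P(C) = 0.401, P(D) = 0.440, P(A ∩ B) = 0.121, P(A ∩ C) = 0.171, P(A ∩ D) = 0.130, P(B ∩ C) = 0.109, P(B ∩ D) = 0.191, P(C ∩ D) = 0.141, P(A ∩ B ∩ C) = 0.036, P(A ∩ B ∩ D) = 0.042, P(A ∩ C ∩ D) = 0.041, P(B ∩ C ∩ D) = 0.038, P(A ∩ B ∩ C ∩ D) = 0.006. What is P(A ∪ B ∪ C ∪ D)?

0.910

By inclusion–exclusion:
P(A ∪ B ∪ C ∪ D) = 0.422 + 0.359 + 0.401 + 0.440 − 0.121 − 0.171 − 0.130 − 0.109 − 0.191 − 0.141 + 0.036 + 0.042 + 0.041 + 0.038 − 0.006 = 0.910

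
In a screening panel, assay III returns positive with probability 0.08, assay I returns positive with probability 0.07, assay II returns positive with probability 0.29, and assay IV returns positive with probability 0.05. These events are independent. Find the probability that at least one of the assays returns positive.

P(none) = (1 − 0.08) × (1 − 0.07) × (1 − 0.29) × (1 − 0.05) = 0.92 × 0.93 × 0.71 × 0.95 = 0.5771022
P(at least one) = 1 − 0.5771022 = 0.4228978

0.4228978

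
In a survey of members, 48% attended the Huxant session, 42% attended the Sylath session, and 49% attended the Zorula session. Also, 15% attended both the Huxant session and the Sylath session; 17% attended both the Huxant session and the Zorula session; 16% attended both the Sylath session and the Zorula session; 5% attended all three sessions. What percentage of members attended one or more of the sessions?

Using inclusion–exclusion:
P(≥1) = 48 + 42 + 49 − 15 − 17 − 16 + 5 = 96%

96%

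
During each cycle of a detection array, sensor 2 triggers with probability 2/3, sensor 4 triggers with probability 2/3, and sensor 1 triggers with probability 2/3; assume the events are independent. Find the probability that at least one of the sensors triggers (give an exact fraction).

26/27

P(none) = (1 − 2/3) × (1 − 2/3) × (1 − 2/3) = 1/3 × 1/3 × 1/3 = 1/27
P(at least one) = 1 − 1/27 = 26/27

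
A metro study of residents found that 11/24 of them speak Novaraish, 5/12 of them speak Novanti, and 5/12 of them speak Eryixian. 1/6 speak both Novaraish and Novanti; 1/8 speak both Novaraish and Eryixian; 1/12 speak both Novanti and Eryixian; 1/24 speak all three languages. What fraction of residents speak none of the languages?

P(≥1) = 11/24 + 5/12 + 5/12 − 1/6 − 1/8 − 1/12 + 1/24 = 23/24
P(none) = 1 − 23/24 = 1/24

1/24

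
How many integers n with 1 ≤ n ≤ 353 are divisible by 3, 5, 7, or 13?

203

117 + 70 + 50 + 27 − 23 − 16 − 9 − 10 − 5 − 3 + 3 + 1 + 1 + 0 − 0 = 203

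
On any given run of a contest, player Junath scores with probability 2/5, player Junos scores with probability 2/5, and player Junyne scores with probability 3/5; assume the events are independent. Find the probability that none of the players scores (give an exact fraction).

P(none) = (1 − 2/5) × (1 − 2/5) × (1 − 3/5) = 3/5 × 3/5 × 2/5 = 18/125

18/125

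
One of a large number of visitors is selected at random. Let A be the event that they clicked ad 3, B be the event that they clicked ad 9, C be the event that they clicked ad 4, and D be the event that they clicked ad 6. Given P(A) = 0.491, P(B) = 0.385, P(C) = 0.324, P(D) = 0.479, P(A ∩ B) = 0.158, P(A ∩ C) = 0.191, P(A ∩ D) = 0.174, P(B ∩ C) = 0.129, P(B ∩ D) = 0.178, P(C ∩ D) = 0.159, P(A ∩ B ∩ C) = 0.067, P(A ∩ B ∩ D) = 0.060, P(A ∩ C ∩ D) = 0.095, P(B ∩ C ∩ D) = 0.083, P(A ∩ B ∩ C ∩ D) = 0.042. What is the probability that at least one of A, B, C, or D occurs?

0.953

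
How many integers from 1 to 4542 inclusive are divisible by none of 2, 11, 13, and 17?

1793

floor(4542/2) + floor(4542/11) + floor(4542/13) + floor(4542/17) − floor(4542/22) − floor(4542/26) − floor(4542/34) − floor(4542/143) − floor(4542/187) − floor(4542/221) + floor(4542/286) + floor(4542/374) + floor(4542/442) + floor(4542/2431) − floor(4542/4862) = 2271 + 412 + 349 + 267 − 206 − 174 − 133 − 31 − 24 − 20 + 15 + 12 + 10 + 1 − 0 = 2749
4542 − 2749 = 1793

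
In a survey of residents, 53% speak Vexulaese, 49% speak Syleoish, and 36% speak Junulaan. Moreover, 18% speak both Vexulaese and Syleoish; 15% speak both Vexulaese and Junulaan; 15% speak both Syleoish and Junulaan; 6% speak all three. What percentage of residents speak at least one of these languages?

96%

P(at least one) = 53 + 49 + 36 − 18 − 15 − 15 + 6 = 96%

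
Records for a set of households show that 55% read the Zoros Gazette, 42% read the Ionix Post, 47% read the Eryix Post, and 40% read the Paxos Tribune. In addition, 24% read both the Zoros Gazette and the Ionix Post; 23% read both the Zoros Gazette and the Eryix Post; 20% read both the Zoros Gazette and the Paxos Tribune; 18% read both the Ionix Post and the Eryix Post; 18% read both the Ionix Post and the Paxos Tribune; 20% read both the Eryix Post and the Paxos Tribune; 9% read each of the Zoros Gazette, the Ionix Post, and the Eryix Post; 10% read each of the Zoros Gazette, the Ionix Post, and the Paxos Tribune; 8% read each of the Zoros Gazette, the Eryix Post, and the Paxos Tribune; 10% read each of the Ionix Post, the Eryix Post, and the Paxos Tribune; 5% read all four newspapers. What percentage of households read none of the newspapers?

Using inclusion–exclusion:
P(union) = 55 + 42 + 47 + 40 − 24 − 23 − 20 − 18 − 18 − 20 + 9 + 10 + 8 + 10 − 5 = 93%
P(none) = 100% − 93% = 7%

7%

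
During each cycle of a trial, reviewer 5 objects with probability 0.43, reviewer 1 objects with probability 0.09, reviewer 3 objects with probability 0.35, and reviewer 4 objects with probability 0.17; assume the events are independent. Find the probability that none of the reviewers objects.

0.27983865

P(none) = (1 − 0.43) × (1 − 0.09) × (1 − 0.35) × (1 − 0.17) = 0.57 × 0.91 × 0.65 × 0.83 = 0.27983865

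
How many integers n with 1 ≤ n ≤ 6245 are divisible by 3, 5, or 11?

By inclusion-exclusion,
floor(6245/3) + floor(6245/5) + floor(6245/11) − floor(6245/15) − floor(6245/33) − floor(6245/55) + floor(6245/165) = 2081 + 1249 + 567 − 416 − 189 − 113 + 37 = 3216

3216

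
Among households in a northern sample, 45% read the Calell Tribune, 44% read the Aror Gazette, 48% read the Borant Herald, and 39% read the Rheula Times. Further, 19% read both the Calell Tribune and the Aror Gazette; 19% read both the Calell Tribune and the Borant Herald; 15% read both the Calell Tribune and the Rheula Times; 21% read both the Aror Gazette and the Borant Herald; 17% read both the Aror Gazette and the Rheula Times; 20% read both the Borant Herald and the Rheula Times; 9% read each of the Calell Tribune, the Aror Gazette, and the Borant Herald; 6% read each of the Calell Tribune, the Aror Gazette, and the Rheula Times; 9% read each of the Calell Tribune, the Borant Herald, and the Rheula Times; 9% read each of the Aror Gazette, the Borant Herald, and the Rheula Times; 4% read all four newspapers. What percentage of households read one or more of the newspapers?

94%

P(≥1) = 45 + 44 + 48 + 39 − 19 − 19 − 15 − 21 − 17 − 20 + 9 + 6 + 9 + 9 − 4 = 94%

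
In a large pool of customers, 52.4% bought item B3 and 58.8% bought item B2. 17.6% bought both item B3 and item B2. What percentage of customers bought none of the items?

6.4%

P(at least one) = 52.4 + 58.8 − 17.6 = 93.6%
P(none) = 100% − 93.6% = 6.4%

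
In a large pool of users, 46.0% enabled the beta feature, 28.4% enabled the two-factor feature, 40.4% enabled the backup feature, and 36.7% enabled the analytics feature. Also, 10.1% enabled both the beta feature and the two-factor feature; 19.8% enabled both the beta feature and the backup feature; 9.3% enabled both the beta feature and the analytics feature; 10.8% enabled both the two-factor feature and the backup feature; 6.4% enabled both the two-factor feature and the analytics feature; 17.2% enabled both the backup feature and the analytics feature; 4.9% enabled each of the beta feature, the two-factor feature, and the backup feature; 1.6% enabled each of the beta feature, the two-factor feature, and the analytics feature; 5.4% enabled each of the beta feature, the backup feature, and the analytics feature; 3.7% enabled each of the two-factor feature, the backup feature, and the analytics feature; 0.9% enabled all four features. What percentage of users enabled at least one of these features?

92.6%

By inclusion-exclusion,
P(union) = 46.0 + 28.4 + 40.4 + 36.7 − 10.1 − 19.8 − 9.3 − 10.8 − 6.4 − 17.2 + 4.9 + 1.6 + 5.4 + 3.7 − 0.9 = 92.6%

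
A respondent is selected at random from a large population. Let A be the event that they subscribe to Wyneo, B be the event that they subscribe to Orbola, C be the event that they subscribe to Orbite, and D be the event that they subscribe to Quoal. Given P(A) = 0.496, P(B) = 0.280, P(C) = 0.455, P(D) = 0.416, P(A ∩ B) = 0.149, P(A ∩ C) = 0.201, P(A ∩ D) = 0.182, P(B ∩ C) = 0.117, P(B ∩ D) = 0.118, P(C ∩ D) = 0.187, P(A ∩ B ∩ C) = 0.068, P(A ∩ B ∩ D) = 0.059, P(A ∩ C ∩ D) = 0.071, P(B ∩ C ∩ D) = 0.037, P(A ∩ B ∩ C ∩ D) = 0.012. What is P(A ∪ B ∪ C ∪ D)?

Inclusion–exclusion gives
P(A ∪ B ∪ C ∪ D) = 0.496 + 0.280 + 0.455 + 0.416 − 0.149 − 0.201 − 0.182 − 0.117 − 0.118 − 0.187 + 0.068 + 0.059 + 0.071 + 0.037 − 0.012 = 0.916

0.916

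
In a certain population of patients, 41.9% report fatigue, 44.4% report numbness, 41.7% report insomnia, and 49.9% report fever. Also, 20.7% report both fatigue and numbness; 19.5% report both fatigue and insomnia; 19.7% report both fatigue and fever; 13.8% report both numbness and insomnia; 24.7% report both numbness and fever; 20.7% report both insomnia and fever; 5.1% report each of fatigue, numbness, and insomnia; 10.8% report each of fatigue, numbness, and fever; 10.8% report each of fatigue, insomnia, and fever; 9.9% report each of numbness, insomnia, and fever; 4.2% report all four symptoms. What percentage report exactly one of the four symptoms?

Using the inclusion–exclusion count for exactly one event:
P(exactly one) = 41.9 + 44.4 + 41.7 + 49.9 − 2·20.7 − 2·19.5 − 2·19.7 − 2·13.8 − 2·24.7 − 2·20.7 + 3·5.1 + 3·10.8 + 3·10.8 + 3·9.9 − 4·4.2 = 32.7%

32.7%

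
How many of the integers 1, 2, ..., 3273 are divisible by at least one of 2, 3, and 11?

2281

1636 + 1091 + 297 − 545 − 148 − 99 + 49 = 2281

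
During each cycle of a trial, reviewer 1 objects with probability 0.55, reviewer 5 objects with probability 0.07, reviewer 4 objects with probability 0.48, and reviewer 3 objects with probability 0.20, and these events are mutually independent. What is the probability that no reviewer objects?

0.174096

Independence gives P(none) = ∏(1 − pᵢ).
P(none) = (1 − 0.55) × (1 − 0.07) × (1 − 0.48) × (1 − 0.20) = 0.45 × 0.93 × 0.52 × 0.80 = 0.174096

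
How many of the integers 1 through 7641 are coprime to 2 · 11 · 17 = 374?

3269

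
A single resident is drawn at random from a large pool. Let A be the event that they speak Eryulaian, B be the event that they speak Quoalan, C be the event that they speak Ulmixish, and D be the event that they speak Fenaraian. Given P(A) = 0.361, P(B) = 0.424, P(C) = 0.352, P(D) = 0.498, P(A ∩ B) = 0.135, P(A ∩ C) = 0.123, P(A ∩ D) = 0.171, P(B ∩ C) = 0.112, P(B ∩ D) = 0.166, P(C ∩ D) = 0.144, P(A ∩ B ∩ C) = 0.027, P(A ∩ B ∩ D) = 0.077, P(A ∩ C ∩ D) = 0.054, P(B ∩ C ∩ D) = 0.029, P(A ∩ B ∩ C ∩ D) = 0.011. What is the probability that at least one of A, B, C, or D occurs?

P(A ∪ B ∪ C ∪ D) = 0.361 + 0.424 + 0.352 + 0.498 − 0.135 − 0.123 − 0.171 − 0.112 − 0.166 − 0.144 + 0.027 + 0.077 + 0.054 + 0.029 − 0.011 = 0.960

0.960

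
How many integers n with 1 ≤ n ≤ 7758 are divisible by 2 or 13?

4177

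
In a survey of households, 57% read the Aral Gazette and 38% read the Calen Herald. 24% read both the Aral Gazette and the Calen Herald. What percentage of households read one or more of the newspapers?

P(at least one) = 57 + 38 − 24 = 71%

71%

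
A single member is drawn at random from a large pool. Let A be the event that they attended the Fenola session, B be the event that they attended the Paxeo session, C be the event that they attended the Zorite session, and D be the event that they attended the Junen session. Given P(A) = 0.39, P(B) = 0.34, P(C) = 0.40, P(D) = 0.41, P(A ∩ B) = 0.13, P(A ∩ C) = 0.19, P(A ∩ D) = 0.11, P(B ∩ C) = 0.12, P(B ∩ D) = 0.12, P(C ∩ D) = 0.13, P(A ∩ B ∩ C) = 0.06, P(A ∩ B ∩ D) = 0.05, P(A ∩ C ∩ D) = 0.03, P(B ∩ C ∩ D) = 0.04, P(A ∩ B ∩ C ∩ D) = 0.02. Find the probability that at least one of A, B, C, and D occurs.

0.90

P(A ∪ B ∪ C ∪ D) = 0.39 + 0.34 + 0.40 + 0.41 − 0.13 − 0.19 − 0.11 − 0.12 − 0.12 − 0.13 + 0.06 + 0.05 + 0.03 + 0.04 − 0.02 = 0.90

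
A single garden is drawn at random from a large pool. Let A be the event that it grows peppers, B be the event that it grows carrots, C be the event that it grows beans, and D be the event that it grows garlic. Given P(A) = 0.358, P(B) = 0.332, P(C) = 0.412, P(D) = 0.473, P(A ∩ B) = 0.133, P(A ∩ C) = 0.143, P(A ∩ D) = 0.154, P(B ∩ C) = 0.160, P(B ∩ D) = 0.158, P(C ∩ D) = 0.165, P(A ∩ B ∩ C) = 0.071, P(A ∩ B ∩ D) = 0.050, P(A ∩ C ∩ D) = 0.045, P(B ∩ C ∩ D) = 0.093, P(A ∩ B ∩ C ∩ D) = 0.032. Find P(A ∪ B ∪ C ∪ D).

P(A ∪ B ∪ C ∪ D) = 0.358 + 0.332 + 0.412 + 0.473 − 0.133 − 0.143 − 0.154 − 0.160 − 0.158 − 0.165 + 0.071 + 0.050 + 0.045 + 0.093 − 0.032 = 0.889

0.889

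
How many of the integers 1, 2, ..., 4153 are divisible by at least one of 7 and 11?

917

By inclusion-exclusion,
floor(4153/7) + floor(4153/11) − floor(4153/77) = 593 + 377 − 53 = 917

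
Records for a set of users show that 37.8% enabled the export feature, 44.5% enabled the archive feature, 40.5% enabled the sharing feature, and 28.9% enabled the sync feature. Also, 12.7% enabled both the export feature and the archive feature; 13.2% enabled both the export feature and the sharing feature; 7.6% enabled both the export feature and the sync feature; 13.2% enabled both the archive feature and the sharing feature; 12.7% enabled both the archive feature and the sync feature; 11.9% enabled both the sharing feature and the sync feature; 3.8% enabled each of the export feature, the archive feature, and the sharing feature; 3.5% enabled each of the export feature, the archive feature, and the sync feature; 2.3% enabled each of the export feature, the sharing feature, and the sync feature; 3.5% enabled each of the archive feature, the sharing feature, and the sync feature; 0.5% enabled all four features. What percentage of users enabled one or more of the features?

93.0%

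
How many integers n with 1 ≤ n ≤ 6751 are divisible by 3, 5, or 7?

By inclusion–exclusion:
2250 + 1350 + 964 − 450 − 321 − 192 + 64 = 3665

3665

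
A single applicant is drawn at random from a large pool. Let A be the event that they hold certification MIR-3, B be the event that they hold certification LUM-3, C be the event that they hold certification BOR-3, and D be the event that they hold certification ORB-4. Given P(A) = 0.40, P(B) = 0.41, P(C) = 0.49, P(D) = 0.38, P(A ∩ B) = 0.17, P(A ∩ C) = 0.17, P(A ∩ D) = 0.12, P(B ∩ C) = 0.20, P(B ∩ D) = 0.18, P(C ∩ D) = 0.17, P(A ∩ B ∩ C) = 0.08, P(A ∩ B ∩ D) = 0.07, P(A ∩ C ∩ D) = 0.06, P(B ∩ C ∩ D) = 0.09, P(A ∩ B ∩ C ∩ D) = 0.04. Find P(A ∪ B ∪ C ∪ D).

0.93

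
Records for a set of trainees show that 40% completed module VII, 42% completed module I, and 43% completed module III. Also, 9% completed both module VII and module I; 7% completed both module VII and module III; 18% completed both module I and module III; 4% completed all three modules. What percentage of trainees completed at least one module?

95%

Apply inclusion-exclusion:
P(at least one) = 40 + 42 + 43 − 9 − 7 − 18 + 4 = 95%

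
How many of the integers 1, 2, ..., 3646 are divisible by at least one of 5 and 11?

Apply inclusion-exclusion:
729 + 331 − 66 = 994

994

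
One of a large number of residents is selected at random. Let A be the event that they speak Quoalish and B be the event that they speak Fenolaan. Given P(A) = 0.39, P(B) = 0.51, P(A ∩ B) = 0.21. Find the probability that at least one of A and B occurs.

0.69

P(A ∪ B) = 0.39 + 0.51 − 0.21 = 0.69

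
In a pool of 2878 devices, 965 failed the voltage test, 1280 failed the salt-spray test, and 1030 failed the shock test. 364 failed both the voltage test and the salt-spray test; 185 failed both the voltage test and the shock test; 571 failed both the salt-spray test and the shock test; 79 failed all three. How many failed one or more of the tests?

2234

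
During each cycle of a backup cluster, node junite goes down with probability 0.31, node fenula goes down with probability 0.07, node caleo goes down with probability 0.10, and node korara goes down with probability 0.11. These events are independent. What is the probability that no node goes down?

P(none) = (1 − 0.31) × (1 − 0.07) × (1 − 0.10) × (1 − 0.11) = 0.69 × 0.93 × 0.90 × 0.89 = 0.5140017

0.5140017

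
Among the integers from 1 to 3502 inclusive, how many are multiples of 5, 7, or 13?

700 + 500 + 269 − 100 − 53 − 38 + 7 = 1285

1285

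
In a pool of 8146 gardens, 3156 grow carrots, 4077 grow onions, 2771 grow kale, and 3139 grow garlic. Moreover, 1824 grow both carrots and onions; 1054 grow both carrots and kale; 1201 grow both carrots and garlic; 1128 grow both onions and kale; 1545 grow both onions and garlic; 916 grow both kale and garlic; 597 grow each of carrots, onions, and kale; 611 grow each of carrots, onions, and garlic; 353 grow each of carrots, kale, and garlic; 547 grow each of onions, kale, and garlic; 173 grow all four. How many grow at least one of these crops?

N(≥1) = 3156 + 4077 + 2771 + 3139 − 1824 − 1054 − 1201 − 1128 − 1545 − 916 + 597 + 611 + 353 + 547 − 173 = 7410

7410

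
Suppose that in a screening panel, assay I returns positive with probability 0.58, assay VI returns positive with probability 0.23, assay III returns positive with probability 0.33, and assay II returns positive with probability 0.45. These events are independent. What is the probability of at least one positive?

P(none) = (1 − 0.58) × (1 − 0.23) × (1 − 0.33) × (1 − 0.45) = 0.42 × 0.77 × 0.67 × 0.55 = 0.1191729
P(at least one) = 1 − 0.1191729 = 0.8808271

0.8808271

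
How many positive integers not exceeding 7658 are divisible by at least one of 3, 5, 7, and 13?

4427

⌊7658/3⌋ + ⌊7658/5⌋ + ⌊7658/7⌋ + ⌊7658/13⌋ − ⌊7658/15⌋ − ⌊7658/21⌋ − ⌊7658/39⌋ − ⌊7658/35⌋ − ⌊7658/65⌋ − ⌊7658/91⌋ + ⌊7658/105⌋ + ⌊7658/195⌋ + ⌊7658/273⌋ + ⌊7658/455⌋ − ⌊7658/1365⌋ = 2552 + 1531 + 1094 + 589 − 510 − 364 − 196 − 218 − 117 − 84 + 72 + 39 + 28 + 16 − 5 = 4427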